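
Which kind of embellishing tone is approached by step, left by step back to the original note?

Neighbor tone.

Approach: by step. Departure: by step in the opposite direction, back to the starting pitch.
Stepwise on both sides but reversing to return to the same chord tone — a neighbor tone. (Had it continued onward in the same direction it would be a passing tone instead.)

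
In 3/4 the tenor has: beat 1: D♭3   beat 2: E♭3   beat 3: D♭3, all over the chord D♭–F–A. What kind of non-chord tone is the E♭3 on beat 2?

The harmony at that moment is D♭ augmented triad (D♭, F, A); E♭3 is not a chord tone.
It is approached by step up from D♭3 and left by step down to D♭3.
Step away and step back to the same note — a neighbor tone (upper neighbor).

Upper neighbor tone.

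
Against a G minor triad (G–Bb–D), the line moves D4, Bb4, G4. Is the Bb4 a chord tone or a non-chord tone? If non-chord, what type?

G minor triad contains G, Bb, D; Bb is the third, so it is a chord tone.

Chord tone (the third of G minor triad).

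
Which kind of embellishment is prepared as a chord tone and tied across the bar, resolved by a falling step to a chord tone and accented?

Approach: by preparation — the pitch is first a chord tone, then held (tied or repeated) while the harmony changes under it. Departure: down by step. Metric position: strong.
A prepared dissonance that resolves downward by step — a suspension. (The same figure resolving upward would be a retardation.)

Suspension.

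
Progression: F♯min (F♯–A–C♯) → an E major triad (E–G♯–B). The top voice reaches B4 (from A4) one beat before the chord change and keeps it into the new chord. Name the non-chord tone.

The harmony at that moment is F♯ minor triad (F♯, A, C♯); B4 is not a chord tone.
It is approached by step up from A4 and then sustained as the same pitch into the next harmony.
Arriving early and becoming a chord tone when the harmony changes — an anticipation.

B4 is an anticipation.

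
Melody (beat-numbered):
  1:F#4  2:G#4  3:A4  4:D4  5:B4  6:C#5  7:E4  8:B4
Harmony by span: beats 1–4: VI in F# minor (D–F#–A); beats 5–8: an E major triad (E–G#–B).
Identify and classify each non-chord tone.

The harmony at that moment is D major triad (D, F#, A); G#4 is not a chord tone.
It is approached by step up from F#4 and left by step up to A4.
Step in, step out in the same direction — a passing tone.
The harmony at that moment is E major triad (E, G#, B); C#5 is not a chord tone.
It is approached by step up from B4 and left by leap down to E4.
Step in, leap out — an escape tone.

G#4 (beat 2) — passing tone; C#5 (beat 6) — escape tone.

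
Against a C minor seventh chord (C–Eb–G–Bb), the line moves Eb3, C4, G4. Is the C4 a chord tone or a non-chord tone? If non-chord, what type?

C minor seventh chord contains C, Eb, G, Bb; C is the root, so it is a chord tone.

Chord tone (the root of C minor seventh chord).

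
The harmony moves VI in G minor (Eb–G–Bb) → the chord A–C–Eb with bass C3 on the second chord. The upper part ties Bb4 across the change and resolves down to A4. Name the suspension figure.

At the second chord the bass is C3. The suspended Bb4 lies a seventh above the bass; after resolving down by step to A4, the interval above the bass becomes a sixth.
Suspension figures are named by those two intervals: 7–6.

7–6 suspension.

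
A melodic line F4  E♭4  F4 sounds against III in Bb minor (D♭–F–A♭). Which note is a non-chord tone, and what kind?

The harmony at that moment is D♭ major triad (D♭, F, A♭); E♭4 is not a chord tone.
It is approached by step down from F4 and left by step up to F4.
Step away and step back to the same note — a neighbor tone (lower neighbor).

E♭4 is a neighbor tone.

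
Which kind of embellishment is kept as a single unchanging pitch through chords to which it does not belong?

Pedal tone.

Approach: none. Departure: none — a single pitch is sustained while the chords change around it, passing through harmonies that do not contain it.
No melodic motion at all; the dissonance is created entirely by the moving harmonies against the stationary note — a pedal tone (pedal point).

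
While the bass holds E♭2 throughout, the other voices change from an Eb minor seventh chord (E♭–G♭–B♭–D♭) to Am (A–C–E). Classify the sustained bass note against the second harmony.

The harmony at that moment is A minor triad (A, C, E); E♭2 is not a chord tone.
It is held over (the same pitch as the preceding E♭2) and then sustained as the same pitch into the next harmony.
Sustained through a change of harmony — a pedal tone.

Pedal tone (pedal point).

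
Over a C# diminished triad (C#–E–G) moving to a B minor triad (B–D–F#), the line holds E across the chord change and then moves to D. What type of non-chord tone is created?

The harmony at that moment is B minor triad (B, D, F#); E is not a chord tone.
It is held over (the same pitch as the preceding E) and left by step down to D.
Held over from the previous chord and resolving down by step — a suspension.

E is a suspension.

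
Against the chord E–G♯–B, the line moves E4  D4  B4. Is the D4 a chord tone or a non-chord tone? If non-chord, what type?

Non-chord tone — an escape tone.

The harmony at that moment is E major triad (E, G♯, B); D4 is not a chord tone.
It is approached by step down from E4 and left by leap up to B4.
Step in, leap out — an escape tone.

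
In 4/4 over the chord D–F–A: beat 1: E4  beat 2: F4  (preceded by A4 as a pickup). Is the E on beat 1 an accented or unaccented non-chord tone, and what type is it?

Accented appoggiatura.

The harmony at that moment is D minor triad (D, F, A); E4 is not a chord tone.
It is approached by leap down from A4 and left by step up to F4.
Leap in, step out — an appoggiatura.
It falls on the downbeat, so it is accented.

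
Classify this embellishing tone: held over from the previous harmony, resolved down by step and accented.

Suspension.

Approach: by preparation — the pitch is first a chord tone, then held (tied or repeated) while the harmony changes under it. Departure: down by step. Metric position: strong.
A prepared dissonance that resolves downward by step — a suspension. (The same figure resolving upward would be a retardation.)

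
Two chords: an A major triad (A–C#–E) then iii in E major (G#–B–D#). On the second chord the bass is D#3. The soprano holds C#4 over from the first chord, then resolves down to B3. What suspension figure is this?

7–6 suspension.

At the second chord the bass is D#3. The suspended C#4 lies a seventh above the bass; after resolving down by step to B3, the interval above the bass becomes a sixth.
Suspension figures are named by those two intervals: 7–6.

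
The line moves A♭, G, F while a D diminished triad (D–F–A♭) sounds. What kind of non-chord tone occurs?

G is a passing tone.

The harmony at that moment is D diminished triad (D, F, A♭); G is not a chord tone.
It is approached by step down from A♭ and left by step down to F.
Step in, step out in the same direction — a passing tone.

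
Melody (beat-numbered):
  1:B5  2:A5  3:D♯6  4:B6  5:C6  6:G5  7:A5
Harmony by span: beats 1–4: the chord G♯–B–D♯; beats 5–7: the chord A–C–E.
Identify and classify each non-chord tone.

The harmony at that moment is G♯ minor triad (G♯, B, D♯); A5 is not a chord tone.
It is approached by step down from B5 and left by leap up to D♯6.
Step in, leap out — an escape tone.
The harmony at that moment is A minor triad (A, C, E); G5 is not a chord tone.
It is approached by leap down from C6 and left by step up to A5.
Leap in, step out — an appoggiatura.

A5 (beat 2) — escape tone; G5 (beat 6) — appoggiatura.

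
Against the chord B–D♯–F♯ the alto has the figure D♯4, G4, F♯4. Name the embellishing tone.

The harmony at that moment is B major triad (B, D♯, F♯); G4 is not a chord tone.
It is approached by leap up from D♯4 and left by step down to F♯4.
Leap in, step out — an appoggiatura.

G4 is an appoggiatura.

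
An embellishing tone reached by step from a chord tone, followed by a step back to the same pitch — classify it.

Neighbor tone.

Approach: by step. Departure: by step in the opposite direction, back to the starting pitch.
Stepwise on both sides but reversing to return to the same chord tone — a neighbor tone. (Had it continued onward in the same direction it would be a passing tone instead.)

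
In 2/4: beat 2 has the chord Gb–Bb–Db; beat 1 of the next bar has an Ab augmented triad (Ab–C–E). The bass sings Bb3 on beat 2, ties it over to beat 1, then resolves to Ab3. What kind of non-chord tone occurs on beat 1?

The harmony at that moment is Ab augmented triad (Ab, C, E); Bb3 is not a chord tone.
It is held over (the same pitch as the preceding Bb3) and left by step down to Ab3.
Held over from the previous chord and resolving down by step — a suspension.

Suspension.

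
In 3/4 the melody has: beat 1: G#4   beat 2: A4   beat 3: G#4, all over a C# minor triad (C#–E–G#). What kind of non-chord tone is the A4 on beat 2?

Upper neighbor tone.

The harmony at that moment is C# minor triad (C#, E, G#); A4 is not a chord tone.
It is approached by step up from G#4 and left by step down to G#4.
Step away and step back to the same note — a neighbor tone (upper neighbor).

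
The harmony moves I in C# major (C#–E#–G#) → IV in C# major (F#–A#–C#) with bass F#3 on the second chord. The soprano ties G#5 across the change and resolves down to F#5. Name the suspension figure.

9–8 suspension.

At the second chord the bass is F#3. The suspended G#5 lies a ninth above the bass; after resolving down by step to F#5, the interval above the bass becomes an octave.
Suspension figures are named by those two intervals: 9–8.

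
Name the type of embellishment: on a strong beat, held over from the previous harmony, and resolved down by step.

Suspension.

Approach: by preparation — the pitch is first a chord tone, then held (tied or repeated) while the harmony changes under it. Departure: down by step. Metric position: strong.
A prepared dissonance that resolves downward by step — a suspension. (The same figure resolving upward would be a retardation.)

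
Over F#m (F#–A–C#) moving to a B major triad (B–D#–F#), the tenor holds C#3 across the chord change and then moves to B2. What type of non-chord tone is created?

The harmony at that moment is B major triad (B, D#, F#); C#3 is not a chord tone.
It is held over (the same pitch as the preceding C#3) and left by step down to B2.
Held over from the previous chord and resolving down by step — a suspension.

C#3 is a suspension.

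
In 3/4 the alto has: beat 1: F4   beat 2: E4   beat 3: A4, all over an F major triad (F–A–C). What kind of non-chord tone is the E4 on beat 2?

The harmony at that moment is F major triad (F, A, C); E4 is not a chord tone.
It is approached by step down from F4 and left by leap up to A4.
Step in, leap out, on a weak beat — an escape tone.

Escape tone.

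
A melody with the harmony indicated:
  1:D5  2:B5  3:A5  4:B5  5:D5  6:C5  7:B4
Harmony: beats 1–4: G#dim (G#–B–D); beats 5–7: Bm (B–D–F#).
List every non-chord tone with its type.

The harmony at that moment is G# diminished triad (G#, B, D); A5 is not a chord tone.
It is approached by step down from B5 and left by step up to B5.
Step away and step back to the same note — a neighbor tone (lower neighbor).
The harmony at that moment is B minor triad (B, D, F#); C5 is not a chord tone.
It is approached by step down from D5 and left by step down to B4.
Step in, step out in the same direction — a passing tone.

A5 (beat 3) — neighbor tone; C5 (beat 6) — passing tone.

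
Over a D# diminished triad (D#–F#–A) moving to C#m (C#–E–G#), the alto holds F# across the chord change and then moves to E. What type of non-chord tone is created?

The harmony at that moment is C# minor triad (C#, E, G#); F# is not a chord tone.
It is held over (the same pitch as the preceding F#) and left by step down to E.
Held over from the previous chord and resolving down by step — a suspension.

F# is a suspension.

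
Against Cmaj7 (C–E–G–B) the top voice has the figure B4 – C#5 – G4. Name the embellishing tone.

C#5 is an escape tone.

The harmony at that moment is C major seventh chord (C, E, G, B); C#5 is not a chord tone.
It is approached by step up from B4 and left by leap down to G4.
Step in, leap out — an escape tone.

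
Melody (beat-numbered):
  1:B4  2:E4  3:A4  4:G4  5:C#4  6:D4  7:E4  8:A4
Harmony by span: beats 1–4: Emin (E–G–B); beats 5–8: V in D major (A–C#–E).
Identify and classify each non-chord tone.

The harmony at that moment is E minor triad (E, G, B); A4 is not a chord tone.
It is approached by leap up from E4 and left by step down to G4.
Leap in, step out — an appoggiatura.
The harmony at that moment is A major triad (A, C#, E); D4 is not a chord tone.
It is approached by step up from C#4 and left by step up to E4.
Step in, step out in the same direction — a passing tone.

A4 (beat 3) — appoggiatura; D4 (beat 6) — passing tone.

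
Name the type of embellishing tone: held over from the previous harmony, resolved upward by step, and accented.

Approach: by preparation — the pitch is first a chord tone, then held (tied or repeated) while the harmony changes under it. Departure: up by step. Metric position: strong.
A prepared dissonance that resolves upward by step — a retardation. (The same figure resolving downward would be a suspension.)

Retardation.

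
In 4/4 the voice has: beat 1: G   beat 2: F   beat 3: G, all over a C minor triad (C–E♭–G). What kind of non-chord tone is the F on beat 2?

The harmony at that moment is C minor triad (C, E♭, G); F is not a chord tone.
It is approached by step down from G and left by step up to G.
Step away and step back to the same note — a neighbor tone (lower neighbor).

Lower neighbor tone.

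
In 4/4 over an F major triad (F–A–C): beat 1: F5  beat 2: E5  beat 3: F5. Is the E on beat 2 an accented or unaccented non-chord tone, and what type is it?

The harmony at that moment is F major triad (F, A, C); E5 is not a chord tone.
It is approached by step down from F5 and left by step up to F5.
Step away and step back to the same note — a neighbor tone (lower neighbor).
It falls on a weak beat, so it is unaccented.

Unaccented neighbor tone.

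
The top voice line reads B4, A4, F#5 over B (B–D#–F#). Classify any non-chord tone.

The harmony at that moment is B major triad (B, D#, F#); A4 is not a chord tone.
It is approached by step down from B4 and left by leap up to F#5.
Step in, leap out — an escape tone.

A4 is an escape tone.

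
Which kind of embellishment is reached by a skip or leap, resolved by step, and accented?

Approach: by leap. Departure: by step. Metric position: strong.
Leap in, step out, in a metrically strong position — an appoggiatura. (It is the mirror image of the escape tone, which steps in and leaps out from a weak position.)

Appoggiatura.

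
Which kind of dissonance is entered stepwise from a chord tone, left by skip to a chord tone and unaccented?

Approach: by step. Departure: by leap. Metric position: weak.
Step in, leap out, from a weak position — an escape tone (échappée). (It is the mirror image of the appoggiatura, which leaps in and steps out on a strong beat.)

Escape tone.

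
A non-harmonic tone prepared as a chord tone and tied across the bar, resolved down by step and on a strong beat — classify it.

Approach: by preparation — the pitch is first a chord tone, then held (tied or repeated) while the harmony changes under it. Departure: down by step. Metric position: strong.
A prepared dissonance that resolves downward by step — a suspension. (The same figure resolving upward would be a retardation.)

Suspension.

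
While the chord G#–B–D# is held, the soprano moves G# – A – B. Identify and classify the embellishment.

The harmony at that moment is G# minor triad (G#, B, D#); A is not a chord tone.
It is approached by step up from G# and left by step up to B.
Step in, step out in the same direction — a passing tone.

A is a passing tone.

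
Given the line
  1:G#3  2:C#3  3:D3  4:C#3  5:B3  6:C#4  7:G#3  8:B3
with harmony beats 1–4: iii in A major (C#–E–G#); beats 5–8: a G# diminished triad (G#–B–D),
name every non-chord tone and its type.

D3 (beat 3) — neighbor tone; C#4 (beat 6) — escape tone.

The harmony at that moment is C# minor triad (C#, E, G#); D3 is not a chord tone.
It is approached by step up from C#3 and left by step down to C#3.
Step away and step back to the same note — a neighbor tone (upper neighbor).
The harmony at that moment is G# diminished triad (G#, B, D); C#4 is not a chord tone.
It is approached by step up from B3 and left by leap down to G#3.
Step in, leap out — an escape tone.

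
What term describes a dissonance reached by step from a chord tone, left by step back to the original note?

Neighbor tone.

Approach: by step. Departure: by step in the opposite direction, back to the starting pitch.
Stepwise on both sides but reversing to return to the same chord tone — a neighbor tone. (Had it continued onward in the same direction it would be a passing tone instead.)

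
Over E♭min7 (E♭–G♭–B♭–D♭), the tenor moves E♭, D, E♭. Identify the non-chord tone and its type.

D is a neighbor tone.

The harmony at that moment is E♭ minor seventh chord (E♭, G♭, B♭, D♭); D is not a chord tone.
It is approached by step down from E♭ and left by step up to E♭.
Step away and step back to the same note — a neighbor tone (lower neighbor).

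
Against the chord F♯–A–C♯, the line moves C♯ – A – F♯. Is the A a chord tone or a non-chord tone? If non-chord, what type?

F# minor triad contains F♯, A, C♯; A is the third, so it is a chord tone.

Chord tone (the third of F# minor triad).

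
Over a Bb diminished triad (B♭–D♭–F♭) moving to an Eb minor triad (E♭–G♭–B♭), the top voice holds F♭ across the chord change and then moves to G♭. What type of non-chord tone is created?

F♭ is a retardation.

The harmony at that moment is E♭ minor triad (E♭, G♭, B♭); F♭ is not a chord tone.
It is held over (the same pitch as the preceding F♭) and left by step up to G♭.
Held over from the previous chord and resolving up by step — a retardation.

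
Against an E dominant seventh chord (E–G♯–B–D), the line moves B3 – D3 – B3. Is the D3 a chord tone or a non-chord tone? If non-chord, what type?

E dominant seventh chord contains E, G♯, B, D; D is the seventh, so it is a chord tone.

Chord tone (the seventh of E dominant seventh chord).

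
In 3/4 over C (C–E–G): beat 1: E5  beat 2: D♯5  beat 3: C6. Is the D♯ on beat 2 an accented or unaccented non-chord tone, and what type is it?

The harmony at that moment is C major triad (C, E, G); D♯5 is not a chord tone.
It is approached by step down from E5 and left by leap up to C6.
Step in, leap out — an escape tone.
It falls on a weak beat, so it is unaccented.

Unaccented escape tone.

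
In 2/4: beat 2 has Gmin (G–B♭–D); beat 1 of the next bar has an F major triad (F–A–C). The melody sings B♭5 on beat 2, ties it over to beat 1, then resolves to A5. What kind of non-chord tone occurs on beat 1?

Suspension.

The harmony at that moment is F major triad (F, A, C); B♭5 is not a chord tone.
It is held over (the same pitch as the preceding B♭5) and left by step down to A5.
Held over from the previous chord and resolving down by step — a suspension.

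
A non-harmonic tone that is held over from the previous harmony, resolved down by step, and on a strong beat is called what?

Suspension.

Approach: by preparation — the pitch is first a chord tone, then held (tied or repeated) while the harmony changes under it. Departure: down by step. Metric position: strong.
A prepared dissonance that resolves downward by step — a suspension. (The same figure resolving upward would be a retardation.)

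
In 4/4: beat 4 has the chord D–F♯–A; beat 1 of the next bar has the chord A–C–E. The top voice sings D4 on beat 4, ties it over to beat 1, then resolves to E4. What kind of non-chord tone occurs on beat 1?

Retardation.

The harmony at that moment is A minor triad (A, C, E); D4 is not a chord tone.
It is held over (the same pitch as the preceding D4) and left by step up to E4.
Held over from the previous chord and resolving up by step — a retardation.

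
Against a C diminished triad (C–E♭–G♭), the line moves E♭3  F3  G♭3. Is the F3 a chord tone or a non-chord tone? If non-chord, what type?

Non-chord tone — a passing tone.

The harmony at that moment is C diminished triad (C, E♭, G♭); F3 is not a chord tone.
It is approached by step up from E♭3 and left by step up to G♭3.
Step in, step out in the same direction — a passing tone.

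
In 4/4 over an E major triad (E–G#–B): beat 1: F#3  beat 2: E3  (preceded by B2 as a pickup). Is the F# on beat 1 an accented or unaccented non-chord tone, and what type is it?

The harmony at that moment is E major triad (E, G#, B); F#3 is not a chord tone.
It is approached by leap up from B2 and left by step down to E3.
Leap in, step out — an appoggiatura.
It falls on the downbeat, so it is accented.

Accented appoggiatura.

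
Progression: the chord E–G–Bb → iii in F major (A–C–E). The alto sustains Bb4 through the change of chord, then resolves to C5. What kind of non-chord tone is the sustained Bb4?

Bb4 is a retardation.

The harmony at that moment is A minor triad (A, C, E); Bb4 is not a chord tone.
It is held over (the same pitch as the preceding Bb4) and left by step up to C5.
Held over from the previous chord and resolving up by step — a retardation.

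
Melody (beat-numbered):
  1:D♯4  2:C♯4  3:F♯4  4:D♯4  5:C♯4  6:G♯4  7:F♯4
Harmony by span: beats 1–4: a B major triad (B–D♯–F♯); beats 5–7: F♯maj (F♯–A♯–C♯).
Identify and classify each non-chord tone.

The harmony at that moment is B major triad (B, D♯, F♯); C♯4 is not a chord tone.
It is approached by step down from D♯4 and left by leap up to F♯4.
Step in, leap out — an escape tone.
The harmony at that moment is F♯ major triad (F♯, A♯, C♯); G♯4 is not a chord tone.
It is approached by leap up from C♯4 and left by step down to F♯4.
Leap in, step out — an appoggiatura.

C♯4 (beat 2) — escape tone; G♯4 (beat 6) — appoggiatura.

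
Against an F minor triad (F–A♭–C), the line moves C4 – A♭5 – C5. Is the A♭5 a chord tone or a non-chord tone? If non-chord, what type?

Chord tone (the third of F minor triad).

F minor triad contains F, A♭, C; A♭ is the third, so it is a chord tone.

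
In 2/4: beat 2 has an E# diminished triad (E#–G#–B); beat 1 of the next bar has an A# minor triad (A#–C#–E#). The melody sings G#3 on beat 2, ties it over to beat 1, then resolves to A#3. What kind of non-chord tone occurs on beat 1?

The harmony at that moment is A# minor triad (A#, C#, E#); G#3 is not a chord tone.
It is held over (the same pitch as the preceding G#3) and left by step up to A#3.
Held over from the previous chord and resolving up by step — a retardation.

Retardation.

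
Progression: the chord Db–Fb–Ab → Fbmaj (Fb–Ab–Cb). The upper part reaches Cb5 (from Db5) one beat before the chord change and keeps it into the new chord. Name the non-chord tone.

The harmony at that moment is Db minor triad (Db, Fb, Ab); Cb5 is not a chord tone.
It is approached by step down from Db5 and then sustained as the same pitch into the next harmony.
Arriving early and becoming a chord tone when the harmony changes — an anticipation.

Cb5 is an anticipation.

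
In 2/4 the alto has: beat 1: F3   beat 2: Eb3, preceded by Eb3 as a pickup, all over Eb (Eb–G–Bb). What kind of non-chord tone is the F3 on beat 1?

The harmony at that moment is Eb major triad (Eb, G, Bb); F3 is not a chord tone.
It is approached by step up from Eb3 and left by step down to Eb3.
Step away and step back to the same note — a neighbor tone (upper neighbor).

Upper neighbor tone.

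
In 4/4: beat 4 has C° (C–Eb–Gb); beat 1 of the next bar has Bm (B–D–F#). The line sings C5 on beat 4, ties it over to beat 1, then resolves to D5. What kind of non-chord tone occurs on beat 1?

Retardation.

The harmony at that moment is B minor triad (B, D, F#); C5 is not a chord tone.
It is held over (the same pitch as the preceding C5) and left by step up to D5.
Held over from the previous chord and resolving up by step — a retardation.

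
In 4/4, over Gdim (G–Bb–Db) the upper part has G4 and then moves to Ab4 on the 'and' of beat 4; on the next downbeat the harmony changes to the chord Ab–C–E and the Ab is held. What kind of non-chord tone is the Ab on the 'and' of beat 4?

Anticipation.

The harmony at that moment is G diminished triad (G, Bb, Db); Ab4 is not a chord tone.
It is approached by step up from G4 and then sustained as the same pitch into the next harmony.
Arriving early and becoming a chord tone when the harmony changes — an anticipation.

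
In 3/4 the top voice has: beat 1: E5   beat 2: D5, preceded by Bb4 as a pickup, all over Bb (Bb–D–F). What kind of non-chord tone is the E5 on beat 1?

The harmony at that moment is Bb major triad (Bb, D, F); E5 is not a chord tone.
It is approached by leap up from Bb4 and left by step down to D5.
Leap in, step out, metrically accented — an appoggiatura.

Appoggiatura.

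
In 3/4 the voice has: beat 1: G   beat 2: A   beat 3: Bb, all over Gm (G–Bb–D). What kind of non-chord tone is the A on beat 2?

Passing tone.

The harmony at that moment is G minor triad (G, Bb, D); A is not a chord tone.
It is approached by step up from G and left by step up to Bb.
Step in, step out in the same direction — a passing tone.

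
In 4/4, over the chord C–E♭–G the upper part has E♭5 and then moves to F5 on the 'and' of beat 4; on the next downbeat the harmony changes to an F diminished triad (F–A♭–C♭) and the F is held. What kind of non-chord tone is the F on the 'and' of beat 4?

Anticipation.

The harmony at that moment is C minor triad (C, E♭, G); F5 is not a chord tone.
It is approached by step up from E♭5 and then sustained as the same pitch into the next harmony.
Arriving early and becoming a chord tone when the harmony changes — an anticipation.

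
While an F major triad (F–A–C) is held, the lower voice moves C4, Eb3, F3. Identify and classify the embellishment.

The harmony at that moment is F major triad (F, A, C); Eb3 is not a chord tone.
It is approached by leap down from C4 and left by step up to F3.
Leap in, step out — an appoggiatura.

Eb3 is an appoggiatura.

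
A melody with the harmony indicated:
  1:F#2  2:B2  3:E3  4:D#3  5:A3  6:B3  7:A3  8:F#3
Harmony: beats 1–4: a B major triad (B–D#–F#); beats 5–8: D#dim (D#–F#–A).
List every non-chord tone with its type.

The harmony at that moment is B major triad (B, D#, F#); E3 is not a chord tone.
It is approached by leap up from B2 and left by step down to D#3.
Leap in, step out — an appoggiatura.
The harmony at that moment is D# diminished triad (D#, F#, A); B3 is not a chord tone.
It is approached by step up from A3 and left by step down to A3.
Step away and step back to the same note — a neighbor tone (upper neighbor).

E3 (beat 3) — appoggiatura; B3 (beat 6) — neighbor tone.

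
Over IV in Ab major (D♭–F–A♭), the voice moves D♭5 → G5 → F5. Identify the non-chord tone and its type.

The harmony at that moment is D♭ major triad (D♭, F, A♭); G5 is not a chord tone.
It is approached by leap up from D♭5 and left by step down to F5.
Leap in, step out — an appoggiatura.

G5 is an appoggiatura.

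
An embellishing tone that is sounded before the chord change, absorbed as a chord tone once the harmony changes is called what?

Anticipation.

Approach: ahead of the chord change (typically by step), so it is dissonant against the current harmony. Departure: none — the same pitch is restated or held and is a chord tone of the new harmony.
Dissonant first, consonant once the harmony catches up: the note simply arrives early — an anticipation. (The reverse timing, consonant first and dissonant after the change, would be a suspension or retardation.)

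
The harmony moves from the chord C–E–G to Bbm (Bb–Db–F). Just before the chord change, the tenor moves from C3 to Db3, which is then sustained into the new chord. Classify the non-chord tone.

The harmony at that moment is C major triad (C, E, G); Db3 is not a chord tone.
It is approached by step up from C3 and then sustained as the same pitch into the next harmony.
Arriving early and becoming a chord tone when the harmony changes — an anticipation.

Db3 is an anticipation.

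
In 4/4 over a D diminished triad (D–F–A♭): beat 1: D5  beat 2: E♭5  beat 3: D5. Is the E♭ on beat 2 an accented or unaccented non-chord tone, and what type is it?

The harmony at that moment is D diminished triad (D, F, A♭); E♭5 is not a chord tone.
It is approached by step up from D5 and left by step down to D5.
Step away and step back to the same note — a neighbor tone (upper neighbor).
It falls on a weak beat, so it is unaccented.

Unaccented neighbor tone.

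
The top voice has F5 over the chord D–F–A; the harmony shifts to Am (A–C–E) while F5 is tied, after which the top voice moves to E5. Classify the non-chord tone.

F5 is a suspension.

The harmony at that moment is A minor triad (A, C, E); F5 is not a chord tone.
It is held over (the same pitch as the preceding F5) and left by step down to E5.
Held over from the previous chord and resolving down by step — a suspension.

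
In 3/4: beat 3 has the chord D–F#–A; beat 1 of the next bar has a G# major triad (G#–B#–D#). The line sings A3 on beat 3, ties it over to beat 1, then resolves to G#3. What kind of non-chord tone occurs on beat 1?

The harmony at that moment is G# major triad (G#, B#, D#); A3 is not a chord tone.
It is held over (the same pitch as the preceding A3) and left by step down to G#3.
Held over from the previous chord and resolving down by step — a suspension.

Suspension.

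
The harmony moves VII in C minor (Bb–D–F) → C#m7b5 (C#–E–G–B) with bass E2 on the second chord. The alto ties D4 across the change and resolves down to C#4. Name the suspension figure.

At the second chord the bass is E2. The suspended D4 lies a seventh above the bass; after resolving down by step to C#4, the interval above the bass becomes a sixth.
Suspension figures are named by those two intervals: 7–6.

7–6 suspension.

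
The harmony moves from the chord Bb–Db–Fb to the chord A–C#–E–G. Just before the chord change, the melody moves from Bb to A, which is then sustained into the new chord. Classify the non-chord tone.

The harmony at that moment is Bb diminished triad (Bb, Db, Fb); A is not a chord tone.
It is approached by step down from Bb and then sustained as the same pitch into the next harmony.
Arriving early and becoming a chord tone when the harmony changes — an anticipation.

A is an anticipation.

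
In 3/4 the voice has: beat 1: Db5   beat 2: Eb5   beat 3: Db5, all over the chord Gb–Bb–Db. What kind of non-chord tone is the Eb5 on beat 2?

The harmony at that moment is Gb major triad (Gb, Bb, Db); Eb5 is not a chord tone.
It is approached by step up from Db5 and left by step down to Db5.
Step away and step back to the same note — a neighbor tone (upper neighbor).

Upper neighbor tone.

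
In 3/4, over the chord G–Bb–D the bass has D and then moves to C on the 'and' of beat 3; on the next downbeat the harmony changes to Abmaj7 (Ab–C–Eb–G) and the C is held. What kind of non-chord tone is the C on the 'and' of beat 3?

The harmony at that moment is G minor triad (G, Bb, D); C is not a chord tone.
It is approached by step down from D and then sustained as the same pitch into the next harmony.
Arriving early and becoming a chord tone when the harmony changes — an anticipation.

Anticipation.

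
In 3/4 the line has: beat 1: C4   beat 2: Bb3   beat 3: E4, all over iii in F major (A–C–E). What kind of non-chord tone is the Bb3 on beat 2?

The harmony at that moment is A minor triad (A, C, E); Bb3 is not a chord tone.
It is approached by step down from C4 and left by leap up to E4.
Step in, leap out, on a weak beat — an escape tone.

Escape tone.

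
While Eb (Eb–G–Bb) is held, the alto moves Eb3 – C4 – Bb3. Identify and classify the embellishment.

C4 is an appoggiatura.

The harmony at that moment is Eb major triad (Eb, G, Bb); C4 is not a chord tone.
It is approached by leap up from Eb3 and left by step down to Bb3.
Leap in, step out — an appoggiatura.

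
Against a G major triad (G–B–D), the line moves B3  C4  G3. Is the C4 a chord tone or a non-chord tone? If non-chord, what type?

The harmony at that moment is G major triad (G, B, D); C4 is not a chord tone.
It is approached by step up from B3 and left by leap down to G3.
Step in, leap out — an escape tone.

Non-chord tone — an escape tone.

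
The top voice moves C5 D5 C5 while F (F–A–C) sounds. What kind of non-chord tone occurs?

D5 is a neighbor tone.

The harmony at that moment is F major triad (F, A, C); D5 is not a chord tone.
It is approached by step up from C5 and left by step down to C5.
Step away and step back to the same note — a neighbor tone (upper neighbor).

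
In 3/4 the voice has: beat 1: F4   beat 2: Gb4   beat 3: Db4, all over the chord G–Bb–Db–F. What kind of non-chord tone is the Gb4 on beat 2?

The harmony at that moment is G half-diminished seventh chord (G, Bb, Db, F); Gb4 is not a chord tone.
It is approached by step up from F4 and left by leap down to Db4.
Step in, leap out, on a weak beat — an escape tone.

Escape tone.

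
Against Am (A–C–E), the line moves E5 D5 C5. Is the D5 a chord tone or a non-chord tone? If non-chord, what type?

The harmony at that moment is A minor triad (A, C, E); D5 is not a chord tone.
It is approached by step down from E5 and left by step down to C5.
Step in, step out in the same direction — a passing tone.

Non-chord tone — a passing tone.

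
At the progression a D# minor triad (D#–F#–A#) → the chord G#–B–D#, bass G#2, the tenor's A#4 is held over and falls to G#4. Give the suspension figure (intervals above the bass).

At the second chord the bass is G#2. The suspended A#4 lies a ninth above the bass; after resolving down by step to G#4, the interval above the bass becomes an octave.
Suspension figures are named by those two intervals: 9–8.

9–8 suspension.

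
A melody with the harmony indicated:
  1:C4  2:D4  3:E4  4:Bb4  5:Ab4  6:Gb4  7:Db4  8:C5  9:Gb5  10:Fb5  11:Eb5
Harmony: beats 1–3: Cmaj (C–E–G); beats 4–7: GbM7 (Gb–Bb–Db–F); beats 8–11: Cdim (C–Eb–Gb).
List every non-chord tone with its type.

D4 (beat 2) — passing tone; Ab4 (beat 5) — passing tone; Fb5 (beat 10) — passing tone.

The harmony at that moment is C major triad (C, E, G); D4 is not a chord tone.
It is approached by step up from C4 and left by step up to E4.
Step in, step out in the same direction — a passing tone.
The harmony at that moment is Gb major seventh chord (Gb, Bb, Db, F); Ab4 is not a chord tone.
It is approached by step down from Bb4 and left by step down to Gb4.
Step in, step out in the same direction — a passing tone.
The harmony at that moment is C diminished triad (C, Eb, Gb); Fb5 is not a chord tone.
It is approached by step down from Gb5 and left by step down to Eb5.
Step in, step out in the same direction — a passing tone.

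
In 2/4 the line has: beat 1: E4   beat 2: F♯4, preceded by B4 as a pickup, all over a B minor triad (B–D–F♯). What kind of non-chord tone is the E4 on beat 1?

The harmony at that moment is B minor triad (B, D, F♯); E4 is not a chord tone.
It is approached by leap down from B4 and left by step up to F♯4.
Leap in, step out, metrically accented — an appoggiatura.

Appoggiatura.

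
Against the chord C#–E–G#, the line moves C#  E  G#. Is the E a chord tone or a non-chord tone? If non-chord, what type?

C# minor triad contains C#, E, G#; E is the third, so it is a chord tone.

Chord tone (the third of C# minor triad).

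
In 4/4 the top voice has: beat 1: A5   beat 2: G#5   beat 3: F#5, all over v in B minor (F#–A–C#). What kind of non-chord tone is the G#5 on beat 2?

Passing tone.

The harmony at that moment is F# minor triad (F#, A, C#); G#5 is not a chord tone.
It is approached by step down from A5 and left by step down to F#5.
Step in, step out in the same direction — a passing tone.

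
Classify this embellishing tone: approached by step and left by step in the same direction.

Approach: by step. Departure: by step, continuing in the same direction.
Stepwise on both sides with no change of direction means the note fills in the space between two different chord tones — a passing tone. (Had it turned back to its starting note it would be a neighbor tone instead.)

Passing tone.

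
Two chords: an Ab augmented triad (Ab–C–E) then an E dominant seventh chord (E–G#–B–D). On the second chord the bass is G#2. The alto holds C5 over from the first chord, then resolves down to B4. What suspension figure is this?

4–3 suspension.

At the second chord the bass is G#2. The suspended C5 lies a fourth above the bass; after resolving down by step to B4, the interval above the bass becomes a third.
Suspension figures are named by those two intervals: 4–3.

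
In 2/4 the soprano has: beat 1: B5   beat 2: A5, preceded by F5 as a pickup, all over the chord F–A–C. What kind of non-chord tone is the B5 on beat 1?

The harmony at that moment is F major triad (F, A, C); B5 is not a chord tone.
It is approached by leap up from F5 and left by step down to A5.
Leap in, step out, metrically accented — an appoggiatura.

Appoggiatura.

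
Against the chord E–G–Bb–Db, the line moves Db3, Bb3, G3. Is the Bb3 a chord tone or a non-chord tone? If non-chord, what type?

E diminished seventh chord contains E, G, Bb, Db; Bb is the fifth, so it is a chord tone.

Chord tone (the fifth of E diminished seventh chord).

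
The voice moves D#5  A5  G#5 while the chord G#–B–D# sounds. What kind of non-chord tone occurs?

The harmony at that moment is G# minor triad (G#, B, D#); A5 is not a chord tone.
It is approached by leap up from D#5 and left by step down to G#5.
Leap in, step out — an appoggiatura.

A5 is an appoggiatura.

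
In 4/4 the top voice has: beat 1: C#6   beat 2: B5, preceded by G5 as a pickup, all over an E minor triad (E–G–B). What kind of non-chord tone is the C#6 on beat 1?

Appoggiatura.

The harmony at that moment is E minor triad (E, G, B); C#6 is not a chord tone.
It is approached by leap up from G5 and left by step down to B5.
Leap in, step out, metrically accented — an appoggiatura.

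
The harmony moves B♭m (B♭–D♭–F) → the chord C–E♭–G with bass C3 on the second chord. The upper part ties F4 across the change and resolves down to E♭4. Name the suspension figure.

4–3 suspension.

At the second chord the bass is C3. The suspended F4 lies a fourth above the bass; after resolving down by step to E♭4, the interval above the bass becomes a third.
Suspension figures are named by those two intervals: 4–3.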